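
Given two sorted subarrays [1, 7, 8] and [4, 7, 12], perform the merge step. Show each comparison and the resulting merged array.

Merging process:

Compare 1 vs 4: take 1 from left. Merged: [1]
Compare 7 vs 4: take 4 from right. Merged: [1, 4]
Compare 7 vs 7: take 7 from left. Merged: [1, 4, 7]
Compare 8 vs 7: take 7 from right. Merged: [1, 4, 7, 7]
Compare 8 vs 12: take 8 from left. Merged: [1, 4, 7, 7, 8]
Append remaining from right: [12]. Merged: [1, 4, 7, 7, 8, 12]

Final merged array: [1, 4, 7, 7, 8, 12]
Total comparisons: 5

The merged array is [1, 4, 7, 7, 8, 12], requiring 5 comparisons. The merge step runs in O(n) time where n is the total number of elements.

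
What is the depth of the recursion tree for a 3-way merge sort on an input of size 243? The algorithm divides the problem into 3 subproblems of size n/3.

For divide and conquer with division factor 3:

Problem sizes at each level:
Level 0: 243
Level 1: 81
Level 2: 27
Level 3: 9
Level 4: 3
Level 5: 1

The root is level 0 and the size-1 base case is level 5 (the tree spans levels 0 through 5, i.e. 6 levels counting the root), so the depth is the number of divisions: log_3(243) = 5

The recursion tree depth is log_3(243) = 5. At each level, the problem size is divided by 3, so it takes 5 divisions to reduce to a base case of size 1. The algorithm makes 3 recursive calls at each level.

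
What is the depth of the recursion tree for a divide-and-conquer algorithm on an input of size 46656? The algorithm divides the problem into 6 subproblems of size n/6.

For divide and conquer with division factor 6:

Problem sizes at each level:
Level 0: 46656
Level 1: 7776
Level 2: 1296
Level 3: 216
Level 4: 36
Level 5: 6
Level 6: 1

The root is level 0 and the size-1 base case is level 6 (the tree spans levels 0 through 6, i.e. 7 levels counting the root), so the depth is the number of divisions: log_6(46656) = 6

The recursion tree depth is log_6(46656) = 6. At each level, the problem size is divided by 6, so it takes 6 divisions to reduce to a base case of size 1. The algorithm makes 6 recursive calls at each level.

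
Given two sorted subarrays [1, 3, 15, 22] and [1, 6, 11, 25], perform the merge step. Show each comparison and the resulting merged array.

Merging process:

Compare 1 vs 1: take 1 from left. Merged: [1]
Compare 3 vs 1: take 1 from right. Merged: [1, 1]
Compare 3 vs 6: take 3 from left. Merged: [1, 1, 3]
Compare 15 vs 6: take 6 from right. Merged: [1, 1, 3, 6]
Compare 15 vs 11: take 11 from right. Merged: [1, 1, 3, 6, 11]
Compare 15 vs 25: take 15 from left. Merged: [1, 1, 3, 6, 11, 15]
Compare 22 vs 25: take 22 from left. Merged: [1, 1, 3, 6, 11, 15, 22]
Append remaining from right: [25]. Merged: [1, 1, 3, 6, 11, 15, 22, 25]

Final merged array: [1, 1, 3, 6, 11, 15, 22, 25]
Total comparisons: 7

The merged array is [1, 1, 3, 6, 11, 15, 22, 25], requiring 7 comparisons. The merge step runs in O(n) time where n is the total number of elements.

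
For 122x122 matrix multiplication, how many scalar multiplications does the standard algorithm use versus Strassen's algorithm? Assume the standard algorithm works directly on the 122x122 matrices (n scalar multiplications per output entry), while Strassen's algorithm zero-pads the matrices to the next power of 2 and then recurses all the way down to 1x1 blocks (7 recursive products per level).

Matrix multiplication for 122x122 matrices:

Strassen's algorithm requires power-of-2 dimensions. Pad 122x122 to 128x128 (next power of 2).

Standard algorithm: 122^3 = 1815848 multiplications
Strassen's algorithm: 7^(log2(128)) = 7^7 = 823543 multiplications
Savings: 1815848 - 823543 = 992305 multiplications

Standard: 1815848 multiplications (122^3). Strassen: 823543 multiplications (7^7, after padding to 128x128). Strassen reduces 8 recursive multiplications to 7 at each level.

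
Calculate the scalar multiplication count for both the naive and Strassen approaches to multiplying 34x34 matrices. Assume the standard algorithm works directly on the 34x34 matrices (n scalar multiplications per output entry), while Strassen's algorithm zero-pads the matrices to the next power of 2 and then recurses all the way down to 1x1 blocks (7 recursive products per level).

Matrix multiplication for 34x34 matrices:

Strassen's algorithm requires power-of-2 dimensions. Pad 34x34 to 64x64 (next power of 2).

Standard algorithm: 34^3 = 39304 multiplications
Strassen's algorithm: 7^(log2(64)) = 7^6 = 117649 multiplications
Difference: 39304 - 117649 = -78345 (Strassen uses MORE here due to padding overhead — for small or just-over-power-of-2 n, padding can outweigh the per-level savings)

Standard: 39304 multiplications (34^3). Strassen: 117649 multiplications (7^6, after padding to 64x64). Strassen reduces 8 recursive multiplications to 7 at each level.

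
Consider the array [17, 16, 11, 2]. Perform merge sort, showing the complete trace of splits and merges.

Merge sort trace:

Split: [17, 16, 11, 2] -> [17, 16] and [11, 2]
  Split: [17, 16] -> [17] and [16]
  Merge: [17] + [16] -> [16, 17]
  Split: [11, 2] -> [11] and [2]
  Merge: [11] + [2] -> [2, 11]
Merge: [16, 17] + [2, 11] -> [2, 11, 16, 17]

Final sorted array: [2, 11, 16, 17]

The merge sort proceeds by recursively splitting the array and merging sorted halves.
After all merges, the sorted array is [2, 11, 16, 17].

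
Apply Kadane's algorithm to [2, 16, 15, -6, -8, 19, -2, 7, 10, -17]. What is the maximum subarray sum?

Using Kadane's algorithm on [2, 16, 15, -6, -8, 19, -2, 7, 10, -17]:

Scanning through the array:
Position 1 (value 16): max_ending_here = 18, max_so_far = 18
Position 2 (value 15): max_ending_here = 33, max_so_far = 33
Position 3 (value -6): max_ending_here = 27, max_so_far = 33
Position 4 (value -8): max_ending_here = 19, max_so_far = 33
Position 5 (value 19): max_ending_here = 38, max_so_far = 38
Position 6 (value -2): max_ending_here = 36, max_so_far = 38
Position 7 (value 7): max_ending_here = 43, max_so_far = 43
Position 8 (value 10): max_ending_here = 53, max_so_far = 53
Position 9 (value -17): max_ending_here = 36, max_so_far = 53

Maximum subarray: [2, 16, 15, -6, -8, 19, -2, 7, 10]
Maximum sum: 53

The maximum subarray is [2, 16, 15, -6, -8, 19, -2, 7, 10] with sum 53. This subarray runs from index 0 to index 8.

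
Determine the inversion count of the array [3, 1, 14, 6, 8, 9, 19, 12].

Finding inversions in [3, 1, 14, 6, 8, 9, 19, 12]:

(0, 1): arr[0]=3 > arr[1]=1
(2, 3): arr[2]=14 > arr[3]=6
(2, 4): arr[2]=14 > arr[4]=8
(2, 5): arr[2]=14 > arr[5]=9
(2, 7): arr[2]=14 > arr[7]=12
(6, 7): arr[6]=19 > arr[7]=12

Total inversions: 6

The array has 6 inversion(s): (0,1), (2,3), (2,4), (2,5), (2,7), (6,7). Each pair (i,j) satisfies i < j and arr[i] > arr[j].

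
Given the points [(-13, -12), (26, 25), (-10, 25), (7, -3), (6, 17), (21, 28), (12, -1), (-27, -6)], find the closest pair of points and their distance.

Computing all pairwise distances among 8 points:

d((-13, -12), (26, 25)) = 53.7587
d((-13, -12), (-10, 25)) = 37.1214
d((-13, -12), (7, -3)) = 21.9317
d((-13, -12), (6, 17)) = 34.6699
d((-13, -12), (21, 28)) = 52.4976
d((-13, -12), (12, -1)) = 27.313
d((-13, -12), (-27, -6)) = 15.2315
d((26, 25), (-10, 25)) = 36.0
d((26, 25), (7, -3)) = 33.8378
d((26, 25), (6, 17)) = 21.5407
d((26, 25), (21, 28)) = 5.831
d((26, 25), (12, -1)) = 29.5296
d((26, 25), (-27, -6)) = 61.4003
d((-10, 25), (7, -3)) = 32.7567
d((-10, 25), (6, 17)) = 17.8885
d((-10, 25), (21, 28)) = 31.1448
d((-10, 25), (12, -1)) = 34.0588
d((-10, 25), (-27, -6)) = 35.3553
d((7, -3), (6, 17)) = 20.025
d((7, -3), (21, 28)) = 34.0147
d((7, -3), (12, -1)) = 5.3852 <-- minimum
d((7, -3), (-27, -6)) = 34.1321
d((6, 17), (21, 28)) = 18.6011
d((6, 17), (12, -1)) = 18.9737
d((6, 17), (-27, -6)) = 40.2244
d((21, 28), (12, -1)) = 30.3645
d((21, 28), (-27, -6)) = 58.8218
d((12, -1), (-27, -6)) = 39.3192

Closest pair: (7, -3) and (12, -1) with distance 5.3852

The closest pair is (7, -3) and (12, -1) with Euclidean distance 5.3852. For 8 points, brute-force pairwise comparison is shown above. For large n, the divide-and-conquer algorithm (sort by x, recurse on halves, check the dividing strip) achieves O(n log n).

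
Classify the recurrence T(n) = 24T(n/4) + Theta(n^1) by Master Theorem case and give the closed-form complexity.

Master Theorem for T(n) = 24T(n/4) + O(n^1):

a = 24, b = 4, c = 1
log_b(a) = log_4(24) = 2.2925

Case 1: c = 1 < log_4(24) = 2.2925
T(n) = O(n^(log_4 24))

For T(n) = 24T(n/4) + O(n^1): log_4(24) = 2.2925. This is Case 1 of the Master Theorem (c < log_b(a), work dominated by leaves), giving O(n^(log_4 24)).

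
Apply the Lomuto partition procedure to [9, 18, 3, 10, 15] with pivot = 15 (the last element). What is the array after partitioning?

Lomuto partition with pivot = 15:

Initial array: [9, 18, 3, 10, 15]

arr[0]=9 <= 15: swap with position 0, array becomes [9, 18, 3, 10, 15]
arr[1]=18 > 15: no swap
arr[2]=3 <= 15: swap with position 1, array becomes [9, 3, 18, 10, 15]
arr[3]=10 <= 15: swap with position 2, array becomes [9, 3, 10, 18, 15]

Place pivot at position 3: [9, 3, 10, 15, 18]
Pivot position: 3

After partitioning with pivot 15, the array becomes [9, 3, 10, 15, 18]. The pivot is placed at index 3. All elements to the left of the pivot are <= 15, and all elements to the right are > 15.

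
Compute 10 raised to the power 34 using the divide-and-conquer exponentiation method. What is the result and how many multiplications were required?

Computing 10^34 by squaring (build up from 10^1; each line after the first costs one multiplication):

10^1 = 10
10^2 = (10^1)^2 = 10^2 = 100
10^4 = (10^2)^2 = 100^2 = 10000
10^8 = (10^4)^2 = 10000^2 = 100000000
10^16 = (10^8)^2 = 100000000^2 = 10000000000000000
10^17 = 10 * 10^16 = 10 * 10000000000000000 = 100000000000000000
10^34 = (10^17)^2 = 100000000000000000^2 = 10000000000000000000000000000000000

Result: 10000000000000000000000000000000000
Multiplications needed: 6 (6 lines after 10^1)

10^34 = 10000000000000000000000000000000000. Using exponentiation by squaring, this requires 6 multiplications. The key idea: if the exponent is even, square the half-power; if odd, multiply by the base once.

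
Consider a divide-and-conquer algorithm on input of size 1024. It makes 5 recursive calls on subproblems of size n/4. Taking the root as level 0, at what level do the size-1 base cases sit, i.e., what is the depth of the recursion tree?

For divide and conquer with division factor 4:

Problem sizes at each level:
Level 0: 1024
Level 1: 256
Level 2: 64
Level 3: 16
Level 4: 4
Level 5: 1

The root is level 0 and the size-1 base case is level 5 (the tree spans levels 0 through 5, i.e. 6 levels counting the root), so the depth is the number of divisions: log_4(1024) = 5

The recursion tree depth is log_4(1024) = 5. At each level, the problem size is divided by 4, so it takes 5 divisions to reduce to a base case of size 1. The algorithm makes 5 recursive calls at each level.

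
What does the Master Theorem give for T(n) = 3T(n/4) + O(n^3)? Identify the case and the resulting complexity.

Master Theorem for T(n) = 3T(n/4) + O(n^3):

a = 3, b = 4, c = 3
log_b(a) = log_4(3) = 0.7925

Case 3: c = 3 > log_4(3) = 0.7925
T(n) = O(n^3) = O(n^3)

For T(n) = 3T(n/4) + O(n^3): log_4(3) = 0.7925. This is Case 3 of the Master Theorem (c > log_b(a), work dominated by root), giving O(n^3).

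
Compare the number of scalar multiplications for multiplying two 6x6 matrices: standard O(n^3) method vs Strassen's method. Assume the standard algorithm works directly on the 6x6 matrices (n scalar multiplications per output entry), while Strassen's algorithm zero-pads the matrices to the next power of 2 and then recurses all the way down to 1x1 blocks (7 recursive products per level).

Matrix multiplication for 6x6 matrices:

Strassen's algorithm requires power-of-2 dimensions. Pad 6x6 to 8x8 (next power of 2).

Standard algorithm: 6^3 = 216 multiplications
Strassen's algorithm: 7^(log2(8)) = 7^3 = 343 multiplications
Difference: 216 - 343 = -127 (Strassen uses MORE here due to padding overhead — for small or just-over-power-of-2 n, padding can outweigh the per-level savings)

Standard: 216 multiplications (6^3). Strassen: 343 multiplications (7^3, after padding to 8x8). Strassen reduces 8 recursive multiplications to 7 at each level.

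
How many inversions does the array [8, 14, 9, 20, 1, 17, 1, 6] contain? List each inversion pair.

Finding inversions in [8, 14, 9, 20, 1, 17, 1, 6]:

(0, 4): arr[0]=8 > arr[4]=1
(0, 6): arr[0]=8 > arr[6]=1
(0, 7): arr[0]=8 > arr[7]=6
(1, 2): arr[1]=14 > arr[2]=9
(1, 4): arr[1]=14 > arr[4]=1
(1, 6): arr[1]=14 > arr[6]=1
(1, 7): arr[1]=14 > arr[7]=6
(2, 4): arr[2]=9 > arr[4]=1
(2, 6): arr[2]=9 > arr[6]=1
(2, 7): arr[2]=9 > arr[7]=6
(3, 4): arr[3]=20 > arr[4]=1
(3, 5): arr[3]=20 > arr[5]=17
(3, 6): arr[3]=20 > arr[6]=1
(3, 7): arr[3]=20 > arr[7]=6
(5, 6): arr[5]=17 > arr[6]=1
(5, 7): arr[5]=17 > arr[7]=6

Total inversions: 16

The array has 16 inversion(s): (0,4), (0,6), (0,7), (1,2), (1,4), (1,6), (1,7), (2,4), (2,6), (2,7), (3,4), (3,5), (3,6), (3,7), (5,6), (5,7). Each pair (i,j) satisfies i < j and arr[i] > arr[j].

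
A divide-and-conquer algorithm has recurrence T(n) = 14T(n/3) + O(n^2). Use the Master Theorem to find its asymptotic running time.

Master Theorem for T(n) = 14T(n/3) + O(n^2):

a = 14, b = 3, c = 2
log_b(a) = log_3(14) = 2.4022

Case 1: c = 2 < log_3(14) = 2.4022
T(n) = O(n^(log_3 14))

For T(n) = 14T(n/3) + O(n^2): log_3(14) = 2.4022. This is Case 1 of the Master Theorem (c < log_b(a), work dominated by leaves), giving O(n^(log_3 14)).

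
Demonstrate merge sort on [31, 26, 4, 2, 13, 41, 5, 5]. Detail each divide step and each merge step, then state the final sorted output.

Merge sort trace:

Split: [31, 26, 4, 2, 13, 41, 5, 5] -> [31, 26, 4, 2] and [13, 41, 5, 5]
  Split: [31, 26, 4, 2] -> [31, 26] and [4, 2]
    Split: [31, 26] -> [31] and [26]
    Merge: [31] + [26] -> [26, 31]
    Split: [4, 2] -> [4] and [2]
    Merge: [4] + [2] -> [2, 4]
  Merge: [26, 31] + [2, 4] -> [2, 4, 26, 31]
  Split: [13, 41, 5, 5] -> [13, 41] and [5, 5]
    Split: [13, 41] -> [13] and [41]
    Merge: [13] + [41] -> [13, 41]
    Split: [5, 5] -> [5] and [5]
    Merge: [5] + [5] -> [5, 5]
  Merge: [13, 41] + [5, 5] -> [5, 5, 13, 41]
Merge: [2, 4, 26, 31] + [5, 5, 13, 41] -> [2, 4, 5, 5, 13, 26, 31, 41]

Final sorted array: [2, 4, 5, 5, 13, 26, 31, 41]

The merge sort proceeds by recursively splitting the array and merging sorted halves.
After all merges, the sorted array is [2, 4, 5, 5, 13, 26, 31, 41].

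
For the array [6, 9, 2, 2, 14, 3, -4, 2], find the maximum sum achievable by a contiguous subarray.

Using Kadane's algorithm on [6, 9, 2, 2, 14, 3, -4, 2]:

Scanning through the array:
Position 1 (value 9): max_ending_here = 15, max_so_far = 15
Position 2 (value 2): max_ending_here = 17, max_so_far = 17
Position 3 (value 2): max_ending_here = 19, max_so_far = 19
Position 4 (value 14): max_ending_here = 33, max_so_far = 33
Position 5 (value 3): max_ending_here = 36, max_so_far = 36
Position 6 (value -4): max_ending_here = 32, max_so_far = 36
Position 7 (value 2): max_ending_here = 34, max_so_far = 36

Maximum subarray: [6, 9, 2, 2, 14, 3]
Maximum sum: 36

The maximum subarray is [6, 9, 2, 2, 14, 3] with sum 36. This subarray runs from index 0 to index 5.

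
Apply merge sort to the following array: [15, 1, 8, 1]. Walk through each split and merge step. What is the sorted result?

Merge sort trace:

Split: [15, 1, 8, 1] -> [15, 1] and [8, 1]
  Split: [15, 1] -> [15] and [1]
  Merge: [15] + [1] -> [1, 15]
  Split: [8, 1] -> [8] and [1]
  Merge: [8] + [1] -> [1, 8]
Merge: [1, 15] + [1, 8] -> [1, 1, 8, 15]

Final sorted array: [1, 1, 8, 15]

The merge sort proceeds by recursively splitting the array and merging sorted halves.
After all merges, the sorted array is [1, 1, 8, 15].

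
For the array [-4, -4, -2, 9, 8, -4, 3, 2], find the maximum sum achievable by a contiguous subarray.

Using Kadane's algorithm on [-4, -4, -2, 9, 8, -4, 3, 2]:

Scanning through the array:
Position 1 (value -4): max_ending_here = -4, max_so_far = -4
Position 2 (value -2): max_ending_here = -2, max_so_far = -2
Position 3 (value 9): max_ending_here = 9, max_so_far = 9
Position 4 (value 8): max_ending_here = 17, max_so_far = 17
Position 5 (value -4): max_ending_here = 13, max_so_far = 17
Position 6 (value 3): max_ending_here = 16, max_so_far = 17
Position 7 (value 2): max_ending_here = 18, max_so_far = 18

Maximum subarray: [9, 8, -4, 3, 2]
Maximum sum: 18

The maximum subarray is [9, 8, -4, 3, 2] with sum 18. This subarray runs from index 3 to index 7.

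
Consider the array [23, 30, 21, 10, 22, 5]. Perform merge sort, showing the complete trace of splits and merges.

Merge sort trace:

Split: [23, 30, 21, 10, 22, 5] -> [23, 30, 21] and [10, 22, 5]
  Split: [23, 30, 21] -> [23] and [30, 21]
    Split: [30, 21] -> [30] and [21]
    Merge: [30] + [21] -> [21, 30]
  Merge: [23] + [21, 30] -> [21, 23, 30]
  Split: [10, 22, 5] -> [10] and [22, 5]
    Split: [22, 5] -> [22] and [5]
    Merge: [22] + [5] -> [5, 22]
  Merge: [10] + [5, 22] -> [5, 10, 22]
Merge: [21, 23, 30] + [5, 10, 22] -> [5, 10, 21, 22, 23, 30]

Final sorted array: [5, 10, 21, 22, 23, 30]

The merge sort proceeds by recursively splitting the array and merging sorted halves.
After all merges, the sorted array is [5, 10, 21, 22, 23, 30].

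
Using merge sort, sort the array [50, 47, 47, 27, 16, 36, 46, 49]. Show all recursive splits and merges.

Merge sort trace:

Split: [50, 47, 47, 27, 16, 36, 46, 49] -> [50, 47, 47, 27] and [16, 36, 46, 49]
  Split: [50, 47, 47, 27] -> [50, 47] and [47, 27]
    Split: [50, 47] -> [50] and [47]
    Merge: [50] + [47] -> [47, 50]
    Split: [47, 27] -> [47] and [27]
    Merge: [47] + [27] -> [27, 47]
  Merge: [47, 50] + [27, 47] -> [27, 47, 47, 50]
  Split: [16, 36, 46, 49] -> [16, 36] and [46, 49]
    Split: [16, 36] -> [16] and [36]
    Merge: [16] + [36] -> [16, 36]
    Split: [46, 49] -> [46] and [49]
    Merge: [46] + [49] -> [46, 49]
  Merge: [16, 36] + [46, 49] -> [16, 36, 46, 49]
Merge: [27, 47, 47, 50] + [16, 36, 46, 49] -> [16, 27, 36, 46, 47, 47, 49, 50]

Final sorted array: [16, 27, 36, 46, 47, 47, 49, 50]

The merge sort proceeds by recursively splitting the array and merging sorted halves.
After all merges, the sorted array is [16, 27, 36, 46, 47, 47, 49, 50].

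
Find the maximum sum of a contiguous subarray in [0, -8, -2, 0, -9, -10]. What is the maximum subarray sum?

Using Kadane's algorithm on [0, -8, -2, 0, -9, -10]:

Scanning through the array:
Position 1 (value -8): max_ending_here = -8, max_so_far = 0
Position 2 (value -2): max_ending_here = -2, max_so_far = 0
Position 3 (value 0): max_ending_here = 0, max_so_far = 0
Position 4 (value -9): max_ending_here = -9, max_so_far = 0
Position 5 (value -10): max_ending_here = -10, max_so_far = 0

Maximum subarray: [0]
Maximum sum: 0

The maximum subarray is [0] with sum 0. This subarray runs from index 0 to index 0.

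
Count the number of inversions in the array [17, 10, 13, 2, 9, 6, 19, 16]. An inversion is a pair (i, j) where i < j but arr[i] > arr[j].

Finding inversions in [17, 10, 13, 2, 9, 6, 19, 16]:

(0, 1): arr[0]=17 > arr[1]=10
(0, 2): arr[0]=17 > arr[2]=13
(0, 3): arr[0]=17 > arr[3]=2
(0, 4): arr[0]=17 > arr[4]=9
(0, 5): arr[0]=17 > arr[5]=6
(0, 7): arr[0]=17 > arr[7]=16
(1, 3): arr[1]=10 > arr[3]=2
(1, 4): arr[1]=10 > arr[4]=9
(1, 5): arr[1]=10 > arr[5]=6
(2, 3): arr[2]=13 > arr[3]=2
(2, 4): arr[2]=13 > arr[4]=9
(2, 5): arr[2]=13 > arr[5]=6
(4, 5): arr[4]=9 > arr[5]=6
(6, 7): arr[6]=19 > arr[7]=16

Total inversions: 14

The array has 14 inversion(s): (0,1), (0,2), (0,3), (0,4), (0,5), (0,7), (1,3), (1,4), (1,5), (2,3), (2,4), (2,5), (4,5), (6,7). Each pair (i,j) satisfies i < j and arr[i] > arr[j].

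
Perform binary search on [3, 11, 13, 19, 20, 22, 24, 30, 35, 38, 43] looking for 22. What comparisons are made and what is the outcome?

Binary search for 22 in [3, 11, 13, 19, 20, 22, 24, 30, 35, 38, 43]:

lo=0, hi=10, mid=5, arr[mid]=22 -> Found target at index 5!

Binary search finds 22 at index 5 after 1 comparisons. The search repeatedly halves the search space by comparing with the middle element.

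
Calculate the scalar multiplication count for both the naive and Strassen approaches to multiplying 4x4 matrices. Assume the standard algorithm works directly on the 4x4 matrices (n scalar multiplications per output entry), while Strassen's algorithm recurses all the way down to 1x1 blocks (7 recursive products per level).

Matrix multiplication for 4x4 matrices:

Standard algorithm: 4^3 = 64 multiplications
Strassen's algorithm: 7^(log2(4)) = 7^2 = 49 multiplications
Savings: 64 - 49 = 15 multiplications

Standard: 64 multiplications (4^3). Strassen: 49 multiplications (7^2). Strassen reduces 8 recursive multiplications to 7 at each level.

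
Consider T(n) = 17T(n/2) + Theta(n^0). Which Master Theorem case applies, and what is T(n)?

Master Theorem for T(n) = 17T(n/2) + O(n^0):

a = 17, b = 2, c = 0
log_b(a) = log_2(17) = 4.0875

Case 1: c = 0 < log_2(17) = 4.0875
T(n) = O(n^(log_2 17))

For T(n) = 17T(n/2) + O(n^0): log_2(17) = 4.0875. This is Case 1 of the Master Theorem (c < log_b(a), work dominated by leaves), giving O(n^(log_2 17)).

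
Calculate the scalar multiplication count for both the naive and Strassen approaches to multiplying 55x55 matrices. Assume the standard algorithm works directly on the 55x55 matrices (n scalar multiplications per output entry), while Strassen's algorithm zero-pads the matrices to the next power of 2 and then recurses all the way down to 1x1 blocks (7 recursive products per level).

Matrix multiplication for 55x55 matrices:

Strassen's algorithm requires power-of-2 dimensions. Pad 55x55 to 64x64 (next power of 2).

Standard algorithm: 55^3 = 166375 multiplications
Strassen's algorithm: 7^(log2(64)) = 7^6 = 117649 multiplications
Savings: 166375 - 117649 = 48726 multiplications

Standard: 166375 multiplications (55^3). Strassen: 117649 multiplications (7^6, after padding to 64x64). Strassen reduces 8 recursive multiplications to 7 at each level.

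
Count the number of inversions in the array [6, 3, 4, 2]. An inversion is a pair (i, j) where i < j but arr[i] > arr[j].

Finding inversions in [6, 3, 4, 2]:

(0, 1): arr[0]=6 > arr[1]=3
(0, 2): arr[0]=6 > arr[2]=4
(0, 3): arr[0]=6 > arr[3]=2
(1, 3): arr[1]=3 > arr[3]=2
(2, 3): arr[2]=4 > arr[3]=2

Total inversions: 5

The array has 5 inversion(s): (0,1), (0,2), (0,3), (1,3), (2,3). Each pair (i,j) satisfies i < j and arr[i] > arr[j].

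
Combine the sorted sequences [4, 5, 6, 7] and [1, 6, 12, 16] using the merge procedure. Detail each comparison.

Merging process:

Compare 4 vs 1: take 1 from right. Merged: [1]
Compare 4 vs 6: take 4 from left. Merged: [1, 4]
Compare 5 vs 6: take 5 from left. Merged: [1, 4, 5]
Compare 6 vs 6: take 6 from left. Merged: [1, 4, 5, 6]
Compare 7 vs 6: take 6 from right. Merged: [1, 4, 5, 6, 6]
Compare 7 vs 12: take 7 from left. Merged: [1, 4, 5, 6, 6, 7]
Append remaining from right: [12, 16]. Merged: [1, 4, 5, 6, 6, 7, 12, 16]

Final merged array: [1, 4, 5, 6, 6, 7, 12, 16]
Total comparisons: 6

The merged array is [1, 4, 5, 6, 6, 7, 12, 16], requiring 6 comparisons. The merge step runs in O(n) time where n is the total number of elements.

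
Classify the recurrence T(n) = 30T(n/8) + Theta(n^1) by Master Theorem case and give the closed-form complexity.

Master Theorem for T(n) = 30T(n/8) + O(n^1):

a = 30, b = 8, c = 1
log_b(a) = log_8(30) = 1.6356

Case 1: c = 1 < log_8(30) = 1.6356
T(n) = O(n^(log_8 30))

For T(n) = 30T(n/8) + O(n^1): log_8(30) = 1.6356. This is Case 1 of the Master Theorem (c < log_b(a), work dominated by leaves), giving O(n^(log_8 30)).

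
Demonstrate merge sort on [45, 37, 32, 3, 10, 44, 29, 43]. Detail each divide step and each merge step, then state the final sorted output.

Merge sort trace:

Split: [45, 37, 32, 3, 10, 44, 29, 43] -> [45, 37, 32, 3] and [10, 44, 29, 43]
  Split: [45, 37, 32, 3] -> [45, 37] and [32, 3]
    Split: [45, 37] -> [45] and [37]
    Merge: [45] + [37] -> [37, 45]
    Split: [32, 3] -> [32] and [3]
    Merge: [32] + [3] -> [3, 32]
  Merge: [37, 45] + [3, 32] -> [3, 32, 37, 45]
  Split: [10, 44, 29, 43] -> [10, 44] and [29, 43]
    Split: [10, 44] -> [10] and [44]
    Merge: [10] + [44] -> [10, 44]
    Split: [29, 43] -> [29] and [43]
    Merge: [29] + [43] -> [29, 43]
  Merge: [10, 44] + [29, 43] -> [10, 29, 43, 44]
Merge: [3, 32, 37, 45] + [10, 29, 43, 44] -> [3, 10, 29, 32, 37, 43, 44, 45]

Final sorted array: [3, 10, 29, 32, 37, 43, 44, 45]

The merge sort proceeds by recursively splitting the array and merging sorted halves.
After all merges, the sorted array is [3, 10, 29, 32, 37, 43, 44, 45].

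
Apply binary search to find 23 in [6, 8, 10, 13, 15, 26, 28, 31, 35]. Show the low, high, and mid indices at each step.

Binary search for 23 in [6, 8, 10, 13, 15, 26, 28, 31, 35]:

lo=0, hi=8, mid=4, arr[mid]=15 -> 15 < 23, search right half
lo=5, hi=8, mid=6, arr[mid]=28 -> 28 > 23, search left half
lo=5, hi=5, mid=5, arr[mid]=26 -> 26 > 23, search left half
lo=5 > hi=4, target 23 not found

Binary search determines that 23 is not in the array after 3 comparisons. The search space was exhausted without finding the target.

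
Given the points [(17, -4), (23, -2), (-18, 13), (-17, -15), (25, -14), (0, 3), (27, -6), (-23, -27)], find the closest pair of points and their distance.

Computing all pairwise distances among 8 points:

d((17, -4), (23, -2)) = 6.3246
d((17, -4), (-18, 13)) = 38.9102
d((17, -4), (-17, -15)) = 35.7351
d((17, -4), (25, -14)) = 12.8062
d((17, -4), (0, 3)) = 18.3848
d((17, -4), (27, -6)) = 10.198
d((17, -4), (-23, -27)) = 46.1411
d((23, -2), (-18, 13)) = 43.6578
d((23, -2), (-17, -15)) = 42.0595
d((23, -2), (25, -14)) = 12.1655
d((23, -2), (0, 3)) = 23.5372
d((23, -2), (27, -6)) = 5.6569 <-- minimum
d((23, -2), (-23, -27)) = 52.3546
d((-18, 13), (-17, -15)) = 28.0179
d((-18, 13), (25, -14)) = 50.774
d((-18, 13), (0, 3)) = 20.5913
d((-18, 13), (27, -6)) = 48.8467
d((-18, 13), (-23, -27)) = 40.3113
d((-17, -15), (25, -14)) = 42.0119
d((-17, -15), (0, 3)) = 24.7588
d((-17, -15), (27, -6)) = 44.911
d((-17, -15), (-23, -27)) = 13.4164
d((25, -14), (0, 3)) = 30.2324
d((25, -14), (27, -6)) = 8.2462
d((25, -14), (-23, -27)) = 49.7293
d((0, 3), (27, -6)) = 28.4605
d((0, 3), (-23, -27)) = 37.8021
d((27, -6), (-23, -27)) = 54.231

Closest pair: (23, -2) and (27, -6) with distance 5.6569

The closest pair is (23, -2) and (27, -6) with Euclidean distance 5.6569. For 8 points, brute-force pairwise comparison is shown above. For large n, the divide-and-conquer algorithm (sort by x, recurse on halves, check the dividing strip) achieves O(n log n).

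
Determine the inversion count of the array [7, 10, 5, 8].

Finding inversions in [7, 10, 5, 8]:

(0, 2): arr[0]=7 > arr[2]=5
(1, 2): arr[1]=10 > arr[2]=5
(1, 3): arr[1]=10 > arr[3]=8

Total inversions: 3

The array has 3 inversion(s): (0,2), (1,2), (1,3). Each pair (i,j) satisfies i < j and arr[i] > arr[j].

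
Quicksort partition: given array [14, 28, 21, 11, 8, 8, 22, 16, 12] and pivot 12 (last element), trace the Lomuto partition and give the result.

Lomuto partition with pivot = 12:

Initial array: [14, 28, 21, 11, 8, 8, 22, 16, 12]

arr[0]=14 > 12: no swap
arr[1]=28 > 12: no swap
arr[2]=21 > 12: no swap
arr[3]=11 <= 12: swap with position 0, array becomes [11, 28, 21, 14, 8, 8, 22, 16, 12]
arr[4]=8 <= 12: swap with position 1, array becomes [11, 8, 21, 14, 28, 8, 22, 16, 12]
arr[5]=8 <= 12: swap with position 2, array becomes [11, 8, 8, 14, 28, 21, 22, 16, 12]
arr[6]=22 > 12: no swap
arr[7]=16 > 12: no swap

Place pivot at position 3: [11, 8, 8, 12, 28, 21, 22, 16, 14]
Pivot position: 3

After partitioning with pivot 12, the array becomes [11, 8, 8, 12, 28, 21, 22, 16, 14]. The pivot is placed at index 3. All elements to the left of the pivot are <= 12, and all elements to the right are > 12.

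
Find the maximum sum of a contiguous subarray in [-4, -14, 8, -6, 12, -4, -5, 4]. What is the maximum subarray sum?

Using Kadane's algorithm on [-4, -14, 8, -6, 12, -4, -5, 4]:

Scanning through the array:
Position 1 (value -14): max_ending_here = -14, max_so_far = -4
Position 2 (value 8): max_ending_here = 8, max_so_far = 8
Position 3 (value -6): max_ending_here = 2, max_so_far = 8
Position 4 (value 12): max_ending_here = 14, max_so_far = 14
Position 5 (value -4): max_ending_here = 10, max_so_far = 14
Position 6 (value -5): max_ending_here = 5, max_so_far = 14
Position 7 (value 4): max_ending_here = 9, max_so_far = 14

Maximum subarray: [8, -6, 12]
Maximum sum: 14

The maximum subarray is [8, -6, 12] with sum 14. This subarray runs from index 2 to index 4.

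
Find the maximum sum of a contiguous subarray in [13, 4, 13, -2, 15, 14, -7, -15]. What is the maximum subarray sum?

Using Kadane's algorithm on [13, 4, 13, -2, 15, 14, -7, -15]:

Scanning through the array:
Position 1 (value 4): max_ending_here = 17, max_so_far = 17
Position 2 (value 13): max_ending_here = 30, max_so_far = 30
Position 3 (value -2): max_ending_here = 28, max_so_far = 30
Position 4 (value 15): max_ending_here = 43, max_so_far = 43
Position 5 (value 14): max_ending_here = 57, max_so_far = 57
Position 6 (value -7): max_ending_here = 50, max_so_far = 57
Position 7 (value -15): max_ending_here = 35, max_so_far = 57

Maximum subarray: [13, 4, 13, -2, 15, 14]
Maximum sum: 57

The maximum subarray is [13, 4, 13, -2, 15, 14] with sum 57. This subarray runs from index 0 to index 5.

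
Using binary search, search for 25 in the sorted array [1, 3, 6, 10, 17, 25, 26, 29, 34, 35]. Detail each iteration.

Binary search for 25 in [1, 3, 6, 10, 17, 25, 26, 29, 34, 35]:

lo=0, hi=9, mid=4, arr[mid]=17 -> 17 < 25, search right half
lo=5, hi=9, mid=7, arr[mid]=29 -> 29 > 25, search left half
lo=5, hi=6, mid=5, arr[mid]=25 -> Found target at index 5!

Binary search finds 25 at index 5 after 3 comparisons. The search repeatedly halves the search space by comparing with the middle element.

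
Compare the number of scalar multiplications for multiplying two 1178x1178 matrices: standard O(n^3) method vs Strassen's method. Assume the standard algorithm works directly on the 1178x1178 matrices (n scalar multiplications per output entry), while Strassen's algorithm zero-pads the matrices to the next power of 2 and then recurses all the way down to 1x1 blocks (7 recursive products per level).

Matrix multiplication for 1178x1178 matrices:

Strassen's algorithm requires power-of-2 dimensions. Pad 1178x1178 to 2048x2048 (next power of 2).

Standard algorithm: 1178^3 = 1634691752 multiplications
Strassen's algorithm: 7^(log2(2048)) = 7^11 = 1977326743 multiplications
Difference: 1634691752 - 1977326743 = -342634991 (Strassen uses MORE here due to padding overhead — for small or just-over-power-of-2 n, padding can outweigh the per-level savings)

Standard: 1634691752 multiplications (1178^3). Strassen: 1977326743 multiplications (7^11, after padding to 2048x2048). Strassen reduces 8 recursive multiplications to 7 at each level.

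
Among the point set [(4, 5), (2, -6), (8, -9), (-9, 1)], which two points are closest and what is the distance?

Computing all pairwise distances among 4 points:

d((4, 5), (2, -6)) = 11.1803
d((4, 5), (8, -9)) = 14.5602
d((4, 5), (-9, 1)) = 13.6015
d((2, -6), (8, -9)) = 6.7082 <-- minimum
d((2, -6), (-9, 1)) = 13.0384
d((8, -9), (-9, 1)) = 19.7231

Closest pair: (2, -6) and (8, -9) with distance 6.7082

The closest pair is (2, -6) and (8, -9) with Euclidean distance 6.7082. For 4 points, brute-force pairwise comparison is shown above. For large n, the divide-and-conquer algorithm (sort by x, recurse on halves, check the dividing strip) achieves O(n log n).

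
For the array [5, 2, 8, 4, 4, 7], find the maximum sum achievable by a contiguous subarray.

Using Kadane's algorithm on [5, 2, 8, 4, 4, 7]:

Scanning through the array:
Position 1 (value 2): max_ending_here = 7, max_so_far = 7
Position 2 (value 8): max_ending_here = 15, max_so_far = 15
Position 3 (value 4): max_ending_here = 19, max_so_far = 19
Position 4 (value 4): max_ending_here = 23, max_so_far = 23
Position 5 (value 7): max_ending_here = 30, max_so_far = 30

Maximum subarray: [5, 2, 8, 4, 4, 7]
Maximum sum: 30

The maximum subarray is [5, 2, 8, 4, 4, 7] with sum 30. This subarray runs from index 0 to index 5.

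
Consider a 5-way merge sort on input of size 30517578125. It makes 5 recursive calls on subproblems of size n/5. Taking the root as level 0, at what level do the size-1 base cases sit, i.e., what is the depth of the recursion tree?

For divide and conquer with division factor 5:

Problem sizes at each level:
Level 0: 30517578125
Level 1: 6103515625
Level 2: 1220703125
Level 3: 244140625
Level 4: 48828125
Level 5: 9765625
Level 6: 1953125
Level 7: 390625
Level 8: 78125
Level 9: 15625
Level 10: 3125
Level 11: 625
Level 12: 125
Level 13: 25
Level 14: 5
Level 15: 1

The root is level 0 and the size-1 base case is level 15 (the tree spans levels 0 through 15, i.e. 16 levels counting the root), so the depth is the number of divisions: log_5(30517578125) = 15

The recursion tree depth is log_5(30517578125) = 15. At each level, the problem size is divided by 5, so it takes 15 divisions to reduce to a base case of size 1. The algorithm makes 5 recursive calls at each level.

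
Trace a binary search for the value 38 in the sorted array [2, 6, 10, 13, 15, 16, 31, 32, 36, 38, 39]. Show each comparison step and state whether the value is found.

Binary search for 38 in [2, 6, 10, 13, 15, 16, 31, 32, 36, 38, 39]:

lo=0, hi=10, mid=5, arr[mid]=16 -> 16 < 38, search right half
lo=6, hi=10, mid=8, arr[mid]=36 -> 36 < 38, search right half
lo=9, hi=10, mid=9, arr[mid]=38 -> Found target at index 9!

Binary search finds 38 at index 9 after 3 comparisons. The search repeatedly halves the search space by comparing with the middle element.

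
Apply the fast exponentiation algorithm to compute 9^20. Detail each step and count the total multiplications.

Computing 9^20 by squaring (build up from 9^1; each line after the first costs one multiplication):

9^1 = 9
9^2 = (9^1)^2 = 9^2 = 81
9^4 = (9^2)^2 = 81^2 = 6561
9^5 = 9 * 9^4 = 9 * 6561 = 59049
9^10 = (9^5)^2 = 59049^2 = 3486784401
9^20 = (9^10)^2 = 3486784401^2 = 12157665459056928801

Result: 12157665459056928801
Multiplications needed: 5 (5 lines after 9^1)

9^20 = 12157665459056928801. Using exponentiation by squaring, this requires 5 multiplications. The key idea: if the exponent is even, square the half-power; if odd, multiply by the base once.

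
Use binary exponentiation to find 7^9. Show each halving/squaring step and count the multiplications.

Computing 7^9 by squaring (build up from 7^1; each line after the first costs one multiplication):

7^1 = 7
7^2 = (7^1)^2 = 7^2 = 49
7^4 = (7^2)^2 = 49^2 = 2401
7^8 = (7^4)^2 = 2401^2 = 5764801
7^9 = 7 * 7^8 = 7 * 5764801 = 40353607

Result: 40353607
Multiplications needed: 4 (4 lines after 7^1)

7^9 = 40353607. Using exponentiation by squaring, this requires 4 multiplications. The key idea: if the exponent is even, square the half-power; if odd, multiply by the base once.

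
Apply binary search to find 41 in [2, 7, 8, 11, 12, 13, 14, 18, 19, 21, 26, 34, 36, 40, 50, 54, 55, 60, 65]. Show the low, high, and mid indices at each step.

Binary search for 41 in [2, 7, 8, 11, 12, 13, 14, 18, 19, 21, 26, 34, 36, 40, 50, 54, 55, 60, 65]:

lo=0, hi=18, mid=9, arr[mid]=21 -> 21 < 41, search right half
lo=10, hi=18, mid=14, arr[mid]=50 -> 50 > 41, search left half
lo=10, hi=13, mid=11, arr[mid]=34 -> 34 < 41, search right half
lo=12, hi=13, mid=12, arr[mid]=36 -> 36 < 41, search right half
lo=13, hi=13, mid=13, arr[mid]=40 -> 40 < 41, search right half
lo=14 > hi=13, target 41 not found

Binary search determines that 41 is not in the array after 5 comparisons. The search space was exhausted without finding the target.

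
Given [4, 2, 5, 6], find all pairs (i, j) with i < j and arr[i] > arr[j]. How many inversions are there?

Finding inversions in [4, 2, 5, 6]:

(0, 1): arr[0]=4 > arr[1]=2

Total inversions: 1

The array has 1 inversion(s): (0,1). Each pair (i,j) satisfies i < j and arr[i] > arr[j].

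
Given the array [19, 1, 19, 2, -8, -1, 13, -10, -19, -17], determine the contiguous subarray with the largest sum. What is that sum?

Using Kadane's algorithm on [19, 1, 19, 2, -8, -1, 13, -10, -19, -17]:

Scanning through the array:
Position 1 (value 1): max_ending_here = 20, max_so_far = 20
Position 2 (value 19): max_ending_here = 39, max_so_far = 39
Position 3 (value 2): max_ending_here = 41, max_so_far = 41
Position 4 (value -8): max_ending_here = 33, max_so_far = 41
Position 5 (value -1): max_ending_here = 32, max_so_far = 41
Position 6 (value 13): max_ending_here = 45, max_so_far = 45
Position 7 (value -10): max_ending_here = 35, max_so_far = 45
Position 8 (value -19): max_ending_here = 16, max_so_far = 45
Position 9 (value -17): max_ending_here = -1, max_so_far = 45

Maximum subarray: [19, 1, 19, 2, -8, -1, 13]
Maximum sum: 45

The maximum subarray is [19, 1, 19, 2, -8, -1, 13] with sum 45. This subarray runs from index 0 to index 6.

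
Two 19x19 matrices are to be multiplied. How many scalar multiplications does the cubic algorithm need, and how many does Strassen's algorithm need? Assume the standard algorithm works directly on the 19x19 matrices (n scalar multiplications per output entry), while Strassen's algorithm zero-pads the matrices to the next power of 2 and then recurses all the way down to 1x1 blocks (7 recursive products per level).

Matrix multiplication for 19x19 matrices:

Strassen's algorithm requires power-of-2 dimensions. Pad 19x19 to 32x32 (next power of 2).

Standard algorithm: 19^3 = 6859 multiplications
Strassen's algorithm: 7^(log2(32)) = 7^5 = 16807 multiplications
Difference: 6859 - 16807 = -9948 (Strassen uses MORE here due to padding overhead — for small or just-over-power-of-2 n, padding can outweigh the per-level savings)

Standard: 6859 multiplications (19^3). Strassen: 16807 multiplications (7^5, after padding to 32x32). Strassen reduces 8 recursive multiplications to 7 at each level.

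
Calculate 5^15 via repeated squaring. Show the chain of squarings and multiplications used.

Computing 5^15 by squaring (build up from 5^1; each line after the first costs one multiplication):

5^1 = 5
5^2 = (5^1)^2 = 5^2 = 25
5^3 = 5 * 5^2 = 5 * 25 = 125
5^6 = (5^3)^2 = 125^2 = 15625
5^7 = 5 * 5^6 = 5 * 15625 = 78125
5^14 = (5^7)^2 = 78125^2 = 6103515625
5^15 = 5 * 5^14 = 5 * 6103515625 = 30517578125

Result: 30517578125
Multiplications needed: 6 (6 lines after 5^1)

5^15 = 30517578125. Using exponentiation by squaring, this requires 6 multiplications. The key idea: if the exponent is even, square the half-power; if odd, multiply by the base once.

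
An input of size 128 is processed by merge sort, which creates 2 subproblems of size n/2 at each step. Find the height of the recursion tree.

For divide and conquer with division factor 2:

Problem sizes at each level:
Level 0: 128
Level 1: 64
Level 2: 32
Level 3: 16
Level 4: 8
Level 5: 4
Level 6: 2
Level 7: 1

The root is level 0 and the size-1 base case is level 7 (the tree spans levels 0 through 7, i.e. 8 levels counting the root), so the depth is the number of divisions: log_2(128) = 7

The recursion tree depth is log_2(128) = 7. At each level, the problem size is divided by 2, so it takes 7 divisions to reduce to a base case of size 1. The algorithm makes 2 recursive calls at each level.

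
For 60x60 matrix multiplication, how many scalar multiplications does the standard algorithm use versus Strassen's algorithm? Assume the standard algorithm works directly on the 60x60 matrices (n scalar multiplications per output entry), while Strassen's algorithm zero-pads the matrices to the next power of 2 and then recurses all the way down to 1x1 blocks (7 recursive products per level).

Matrix multiplication for 60x60 matrices:

Strassen's algorithm requires power-of-2 dimensions. Pad 60x60 to 64x64 (next power of 2).

Standard algorithm: 60^3 = 216000 multiplications
Strassen's algorithm: 7^(log2(64)) = 7^6 = 117649 multiplications
Savings: 216000 - 117649 = 98351 multiplications

Standard: 216000 multiplications (60^3). Strassen: 117649 multiplications (7^6, after padding to 64x64). Strassen reduces 8 recursive multiplications to 7 at each level.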